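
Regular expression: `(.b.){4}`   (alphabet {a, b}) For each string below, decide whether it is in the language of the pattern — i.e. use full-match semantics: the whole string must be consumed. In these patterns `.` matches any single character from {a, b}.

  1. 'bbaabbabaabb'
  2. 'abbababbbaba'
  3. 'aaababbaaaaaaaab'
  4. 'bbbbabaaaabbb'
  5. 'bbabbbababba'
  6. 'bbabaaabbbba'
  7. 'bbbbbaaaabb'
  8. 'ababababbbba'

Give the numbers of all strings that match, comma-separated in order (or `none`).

1, 2, 5

1 → match
2 → match
3 → no match
4 → no match
5 → match
6 → no match
7 → no match
8 → no match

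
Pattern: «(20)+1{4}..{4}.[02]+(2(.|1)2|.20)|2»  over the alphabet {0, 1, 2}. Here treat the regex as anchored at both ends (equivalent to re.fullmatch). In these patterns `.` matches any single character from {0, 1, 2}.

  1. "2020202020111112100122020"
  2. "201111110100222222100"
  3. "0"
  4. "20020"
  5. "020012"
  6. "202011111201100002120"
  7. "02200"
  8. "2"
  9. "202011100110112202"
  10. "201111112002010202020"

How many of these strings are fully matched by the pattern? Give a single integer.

3

1 → match
2 → no match
3. "0" → no match
4. "20020" → no match
5. "020012" → no match
6 → match
7. "02200" → no match
8. "2" → match
9 → no match
10 → no match
Total matched: 3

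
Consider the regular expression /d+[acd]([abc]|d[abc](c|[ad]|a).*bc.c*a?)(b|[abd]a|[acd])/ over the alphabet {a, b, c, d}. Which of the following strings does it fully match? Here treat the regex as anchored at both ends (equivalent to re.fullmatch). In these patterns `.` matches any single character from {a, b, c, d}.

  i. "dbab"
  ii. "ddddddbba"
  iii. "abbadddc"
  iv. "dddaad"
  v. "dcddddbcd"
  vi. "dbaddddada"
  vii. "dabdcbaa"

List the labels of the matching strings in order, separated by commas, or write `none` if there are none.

i → no match
ii → match
iii → no match — must start with "d"
iv → match
v → no match
vi → no match
vii → no match

ii, iv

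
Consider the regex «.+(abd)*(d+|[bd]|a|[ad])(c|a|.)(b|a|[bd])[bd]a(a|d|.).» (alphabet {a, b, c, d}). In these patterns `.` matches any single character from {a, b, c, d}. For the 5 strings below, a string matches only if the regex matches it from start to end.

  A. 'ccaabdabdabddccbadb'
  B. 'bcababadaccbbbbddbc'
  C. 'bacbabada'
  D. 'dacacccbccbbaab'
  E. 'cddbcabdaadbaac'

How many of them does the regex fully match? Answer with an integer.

1

A → no match
B → no match
C → no match
D → no match
E → match
Total matched: 1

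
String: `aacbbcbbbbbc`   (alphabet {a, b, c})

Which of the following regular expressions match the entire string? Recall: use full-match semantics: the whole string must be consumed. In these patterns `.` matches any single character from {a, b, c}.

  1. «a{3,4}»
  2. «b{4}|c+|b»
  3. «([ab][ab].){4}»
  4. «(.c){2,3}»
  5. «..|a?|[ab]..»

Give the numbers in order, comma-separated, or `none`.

1 → no match — must end with `a`
2 → no match
3 → match
4 → no match
5 → no match

3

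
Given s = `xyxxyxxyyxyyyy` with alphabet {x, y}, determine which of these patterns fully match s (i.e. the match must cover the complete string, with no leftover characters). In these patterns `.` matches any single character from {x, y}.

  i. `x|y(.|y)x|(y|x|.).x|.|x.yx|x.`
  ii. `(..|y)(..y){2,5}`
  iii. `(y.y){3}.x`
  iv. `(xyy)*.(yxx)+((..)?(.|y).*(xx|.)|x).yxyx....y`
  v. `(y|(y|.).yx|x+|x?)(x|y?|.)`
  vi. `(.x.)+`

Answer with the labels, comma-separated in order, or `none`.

ii

i → no match
ii → match
iii → no match — must start with `y`
iv → no match
v → no match
vi → no match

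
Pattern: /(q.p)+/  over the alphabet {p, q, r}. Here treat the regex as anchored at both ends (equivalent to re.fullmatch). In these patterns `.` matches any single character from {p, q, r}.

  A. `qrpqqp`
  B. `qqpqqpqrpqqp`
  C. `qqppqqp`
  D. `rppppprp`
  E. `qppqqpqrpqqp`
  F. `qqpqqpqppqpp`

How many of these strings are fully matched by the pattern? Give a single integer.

A. `qrpqqp` → match
B. `qqpqqpqrpqqp` → match
C. `qqppqqp` → no match
D. `rppppprp` → no match — must start with `q`
E. `qppqqpqrpqqp` → match
F. `qqpqqpqppqpp` → match
Total matched: 4

4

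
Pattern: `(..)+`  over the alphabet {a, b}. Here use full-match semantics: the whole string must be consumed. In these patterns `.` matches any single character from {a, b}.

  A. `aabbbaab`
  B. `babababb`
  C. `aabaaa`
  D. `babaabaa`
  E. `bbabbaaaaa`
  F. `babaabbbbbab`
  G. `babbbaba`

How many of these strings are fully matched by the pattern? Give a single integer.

7

A. `aabbbaab` → match
B. `babababb` → match
C. `aabaaa` → match
D. `babaabaa` → match
E. `bbabbaaaaa` → match
F. `babaabbbbbab` → match
G. `babbbaba` → match
Total matched: 7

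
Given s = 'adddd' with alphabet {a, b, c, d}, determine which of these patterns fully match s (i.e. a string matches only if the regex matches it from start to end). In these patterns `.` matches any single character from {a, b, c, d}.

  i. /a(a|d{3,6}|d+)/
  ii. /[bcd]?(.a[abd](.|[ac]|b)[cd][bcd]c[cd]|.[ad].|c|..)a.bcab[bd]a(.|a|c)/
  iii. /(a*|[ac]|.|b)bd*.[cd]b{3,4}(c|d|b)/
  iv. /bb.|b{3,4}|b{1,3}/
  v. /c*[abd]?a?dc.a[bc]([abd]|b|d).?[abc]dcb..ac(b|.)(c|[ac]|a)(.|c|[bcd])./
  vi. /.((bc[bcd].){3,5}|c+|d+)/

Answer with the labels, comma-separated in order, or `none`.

i, vi

i → match
ii → no match
iii → no match
iv → no match
v → no match
vi → match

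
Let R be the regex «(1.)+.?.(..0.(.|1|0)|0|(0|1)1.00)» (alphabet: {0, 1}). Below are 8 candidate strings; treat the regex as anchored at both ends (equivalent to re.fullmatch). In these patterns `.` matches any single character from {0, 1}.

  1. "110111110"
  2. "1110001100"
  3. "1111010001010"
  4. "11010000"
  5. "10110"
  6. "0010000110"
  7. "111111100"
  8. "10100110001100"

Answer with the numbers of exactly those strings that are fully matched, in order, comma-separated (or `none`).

1 → no match
2 → match
3 → no match
4 → match
5 → match
6 → no match — must start with "1"
7 → match
8 → no match

2, 4, 5, 7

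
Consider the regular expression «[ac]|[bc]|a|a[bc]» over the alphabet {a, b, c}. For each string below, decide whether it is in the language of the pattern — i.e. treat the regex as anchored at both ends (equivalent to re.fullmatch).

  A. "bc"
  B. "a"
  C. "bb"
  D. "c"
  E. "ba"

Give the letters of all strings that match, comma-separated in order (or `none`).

A. "bc" → no match
B. "a" → match
C. "bb" → no match
D. "c" → match
E. "ba" → no match

B, D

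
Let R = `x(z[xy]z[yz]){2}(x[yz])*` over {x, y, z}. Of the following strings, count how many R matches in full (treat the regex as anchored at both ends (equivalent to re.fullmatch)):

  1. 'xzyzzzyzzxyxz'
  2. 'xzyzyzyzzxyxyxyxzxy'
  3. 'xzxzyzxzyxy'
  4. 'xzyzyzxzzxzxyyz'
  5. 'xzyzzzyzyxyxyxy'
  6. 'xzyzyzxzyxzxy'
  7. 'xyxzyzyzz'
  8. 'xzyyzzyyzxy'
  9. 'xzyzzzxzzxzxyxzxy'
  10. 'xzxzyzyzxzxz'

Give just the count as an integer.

6

1 → match
2 → match
3 → match
4 → no match
5 → match
6 → match
7 → no match — must start with 'xz'
8 → no match
9 → match
10 → no match
Total matched: 6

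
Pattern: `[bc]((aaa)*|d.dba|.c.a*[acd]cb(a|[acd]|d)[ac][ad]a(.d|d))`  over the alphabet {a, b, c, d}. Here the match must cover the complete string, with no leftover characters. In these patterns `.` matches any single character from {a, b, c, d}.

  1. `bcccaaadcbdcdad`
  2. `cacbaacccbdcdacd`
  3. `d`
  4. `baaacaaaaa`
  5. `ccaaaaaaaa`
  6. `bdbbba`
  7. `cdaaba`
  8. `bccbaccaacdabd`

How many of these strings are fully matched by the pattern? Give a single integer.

1 → match
2 → no match
3 → no match
4 → no match
5 → no match
6 → no match
7 → no match
8 → no match
Total matched: 1

1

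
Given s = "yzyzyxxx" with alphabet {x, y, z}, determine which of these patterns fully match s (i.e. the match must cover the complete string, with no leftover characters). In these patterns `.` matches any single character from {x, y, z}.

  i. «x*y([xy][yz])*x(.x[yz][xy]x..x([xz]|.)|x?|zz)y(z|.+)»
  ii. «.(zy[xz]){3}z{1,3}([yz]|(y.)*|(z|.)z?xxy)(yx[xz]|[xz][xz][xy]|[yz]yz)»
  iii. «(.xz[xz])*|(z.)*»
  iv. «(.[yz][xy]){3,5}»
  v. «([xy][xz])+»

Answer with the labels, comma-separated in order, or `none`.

i → no match
ii → no match
iii → no match
iv → no match
v → match

v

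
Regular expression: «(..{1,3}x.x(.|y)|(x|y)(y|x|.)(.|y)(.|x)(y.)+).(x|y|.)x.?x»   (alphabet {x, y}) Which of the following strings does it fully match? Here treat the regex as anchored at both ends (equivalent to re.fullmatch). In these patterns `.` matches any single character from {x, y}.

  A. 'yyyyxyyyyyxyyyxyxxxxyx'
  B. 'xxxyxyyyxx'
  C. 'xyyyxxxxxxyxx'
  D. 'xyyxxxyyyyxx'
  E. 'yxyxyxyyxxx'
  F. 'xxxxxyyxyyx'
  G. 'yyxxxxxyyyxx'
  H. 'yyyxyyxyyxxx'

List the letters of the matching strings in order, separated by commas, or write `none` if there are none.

A → no match
B → match
C → no match
D → no match
E → match
F → no match
G → match
H → no match

B, E, G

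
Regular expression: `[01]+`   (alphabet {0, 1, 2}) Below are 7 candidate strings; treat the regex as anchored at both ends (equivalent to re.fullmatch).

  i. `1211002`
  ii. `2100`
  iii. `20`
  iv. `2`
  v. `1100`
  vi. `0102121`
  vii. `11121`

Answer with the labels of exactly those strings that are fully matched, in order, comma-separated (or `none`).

v

i → no match
ii → no match
iii → no match
iv → no match
v → match
vi → no match
vii → no match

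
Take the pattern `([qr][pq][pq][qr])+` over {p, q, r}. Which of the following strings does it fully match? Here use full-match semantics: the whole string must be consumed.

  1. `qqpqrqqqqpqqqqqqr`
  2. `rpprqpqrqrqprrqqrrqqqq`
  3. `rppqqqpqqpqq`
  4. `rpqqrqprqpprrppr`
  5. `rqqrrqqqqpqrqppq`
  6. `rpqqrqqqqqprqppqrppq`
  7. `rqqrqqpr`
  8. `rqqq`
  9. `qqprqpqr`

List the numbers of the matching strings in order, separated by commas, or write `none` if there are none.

1 → no match
2 → no match
3. `rppqqqpqqpqq` → match
4 → match
5 → match
6 → match
7. `rqqrqqpr` → match
8. `rqqq` → match
9. `qqprqpqr` → match

3, 4, 5, 6, 7, 8, 9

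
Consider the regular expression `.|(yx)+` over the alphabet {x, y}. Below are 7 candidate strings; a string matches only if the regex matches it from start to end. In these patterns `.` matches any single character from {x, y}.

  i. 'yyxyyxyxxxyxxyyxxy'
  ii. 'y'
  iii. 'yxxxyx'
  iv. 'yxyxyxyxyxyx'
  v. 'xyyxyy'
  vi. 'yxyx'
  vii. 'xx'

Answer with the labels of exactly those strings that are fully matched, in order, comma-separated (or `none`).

ii, iv, vi

i → no match
ii → match
iii → no match
iv → match
v → no match
vi → match
vii → no match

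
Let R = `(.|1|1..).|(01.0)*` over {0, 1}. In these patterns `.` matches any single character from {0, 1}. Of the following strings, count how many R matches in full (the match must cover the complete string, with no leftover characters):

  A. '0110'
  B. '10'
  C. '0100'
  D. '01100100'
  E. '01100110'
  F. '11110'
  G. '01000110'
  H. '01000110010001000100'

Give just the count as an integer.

7

A → match
B → match
C → match
D → match
E → match
F → no match
G → match
H → match
Total matched: 7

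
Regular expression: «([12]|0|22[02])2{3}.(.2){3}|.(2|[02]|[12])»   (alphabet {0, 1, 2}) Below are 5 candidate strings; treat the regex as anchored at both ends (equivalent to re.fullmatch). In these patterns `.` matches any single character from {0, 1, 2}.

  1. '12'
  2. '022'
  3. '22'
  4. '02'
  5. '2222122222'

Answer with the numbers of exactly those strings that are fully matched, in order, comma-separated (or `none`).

1 → match
2 → no match
3 → match
4 → match
5 → no match

1, 3, 4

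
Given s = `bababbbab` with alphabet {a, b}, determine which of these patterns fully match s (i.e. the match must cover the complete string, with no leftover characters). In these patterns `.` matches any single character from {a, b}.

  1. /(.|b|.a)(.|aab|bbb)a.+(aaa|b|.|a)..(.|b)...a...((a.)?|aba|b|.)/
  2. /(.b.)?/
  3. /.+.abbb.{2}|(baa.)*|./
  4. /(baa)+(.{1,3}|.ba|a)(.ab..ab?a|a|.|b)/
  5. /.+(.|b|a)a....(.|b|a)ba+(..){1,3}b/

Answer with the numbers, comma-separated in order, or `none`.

3

1 → no match
2 → no match
3 → match
4 → no match — must start with `baa`
5 → no match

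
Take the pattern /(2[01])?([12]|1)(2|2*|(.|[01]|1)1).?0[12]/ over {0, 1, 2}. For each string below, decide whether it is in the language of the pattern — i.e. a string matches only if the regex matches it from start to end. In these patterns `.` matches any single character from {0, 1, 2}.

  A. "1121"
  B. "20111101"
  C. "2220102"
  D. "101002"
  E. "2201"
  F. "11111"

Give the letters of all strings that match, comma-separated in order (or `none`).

B, D, E

A. "1121" → no match
B. "20111101" → match
C. "2220102" → no match
D. "101002" → match
E. "2201" → match
F. "11111" → no match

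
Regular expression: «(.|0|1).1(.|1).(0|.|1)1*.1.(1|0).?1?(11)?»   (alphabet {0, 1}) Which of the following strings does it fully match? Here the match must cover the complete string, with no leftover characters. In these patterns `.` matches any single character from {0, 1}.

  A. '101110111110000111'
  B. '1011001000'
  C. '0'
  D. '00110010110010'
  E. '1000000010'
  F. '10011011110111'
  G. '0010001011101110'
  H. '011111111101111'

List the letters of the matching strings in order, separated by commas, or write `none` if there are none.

H

A → no match
B. '1011001000' → no match
C. '0' → no match
D → no match
E. '1000000010' → no match
F → no match
G → no match
H → match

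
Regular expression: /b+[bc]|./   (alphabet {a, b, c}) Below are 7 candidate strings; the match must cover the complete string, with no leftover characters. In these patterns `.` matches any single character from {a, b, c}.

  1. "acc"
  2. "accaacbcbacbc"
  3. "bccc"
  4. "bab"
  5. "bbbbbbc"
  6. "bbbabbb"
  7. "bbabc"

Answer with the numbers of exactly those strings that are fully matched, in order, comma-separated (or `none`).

5

1 → no match
2 → no match
3 → no match
4 → no match
5 → match
6 → no match
7 → no match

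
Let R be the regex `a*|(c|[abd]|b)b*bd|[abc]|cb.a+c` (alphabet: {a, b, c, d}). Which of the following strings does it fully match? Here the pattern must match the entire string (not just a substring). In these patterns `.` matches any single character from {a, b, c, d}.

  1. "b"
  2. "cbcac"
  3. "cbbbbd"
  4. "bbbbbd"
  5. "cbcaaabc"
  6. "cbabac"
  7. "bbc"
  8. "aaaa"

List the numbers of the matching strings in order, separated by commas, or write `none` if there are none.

1. "b" → match
2. "cbcac" → match
3. "cbbbbd" → match
4. "bbbbbd" → match
5. "cbcaaabc" → no match
6. "cbabac" → no match
7. "bbc" → no match
8. "aaaa" → match

1, 2, 3, 4, 8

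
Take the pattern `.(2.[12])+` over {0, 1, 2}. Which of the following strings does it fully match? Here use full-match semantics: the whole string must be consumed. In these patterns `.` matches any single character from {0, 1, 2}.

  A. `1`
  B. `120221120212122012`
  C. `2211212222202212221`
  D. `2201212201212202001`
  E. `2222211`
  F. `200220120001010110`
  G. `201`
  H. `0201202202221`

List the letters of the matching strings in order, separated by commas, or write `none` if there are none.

C, E, H

A → no match
B → no match
C → match
D → no match
E → match
F → no match
G → no match
H → match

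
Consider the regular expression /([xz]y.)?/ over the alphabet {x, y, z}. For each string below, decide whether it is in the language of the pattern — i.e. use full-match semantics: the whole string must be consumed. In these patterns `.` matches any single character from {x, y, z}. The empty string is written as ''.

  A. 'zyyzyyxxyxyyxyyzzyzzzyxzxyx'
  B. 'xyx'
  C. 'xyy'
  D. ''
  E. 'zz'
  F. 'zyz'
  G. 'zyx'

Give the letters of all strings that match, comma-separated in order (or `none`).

A → no match
B → match
C → match
D → match
E → no match
F → match
G → match

B, C, D, F, G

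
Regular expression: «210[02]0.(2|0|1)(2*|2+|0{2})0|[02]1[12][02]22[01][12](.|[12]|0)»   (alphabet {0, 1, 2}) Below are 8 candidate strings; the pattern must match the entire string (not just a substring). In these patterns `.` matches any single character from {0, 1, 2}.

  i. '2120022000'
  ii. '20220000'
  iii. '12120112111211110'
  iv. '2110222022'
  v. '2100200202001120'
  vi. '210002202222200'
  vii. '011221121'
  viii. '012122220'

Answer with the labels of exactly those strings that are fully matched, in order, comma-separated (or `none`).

i → no match
ii → no match
iii → no match
iv → no match
v → no match
vi → no match
vii → no match
viii → no match

none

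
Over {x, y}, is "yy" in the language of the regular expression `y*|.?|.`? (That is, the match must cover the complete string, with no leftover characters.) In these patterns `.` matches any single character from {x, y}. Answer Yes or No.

Yes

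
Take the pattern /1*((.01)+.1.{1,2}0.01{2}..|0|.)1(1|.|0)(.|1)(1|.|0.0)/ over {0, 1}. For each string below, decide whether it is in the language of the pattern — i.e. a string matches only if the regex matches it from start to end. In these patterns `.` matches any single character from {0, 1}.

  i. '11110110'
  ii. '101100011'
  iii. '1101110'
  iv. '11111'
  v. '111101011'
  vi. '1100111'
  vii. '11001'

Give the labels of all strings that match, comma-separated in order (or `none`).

iii, iv, v, vii

i. '11110110' → no match
ii. '101100011' → no match
iii. '1101110' → match
iv. '11111' → match
v. '111101011' → match
vi. '1100111' → no match
vii. '11001' → match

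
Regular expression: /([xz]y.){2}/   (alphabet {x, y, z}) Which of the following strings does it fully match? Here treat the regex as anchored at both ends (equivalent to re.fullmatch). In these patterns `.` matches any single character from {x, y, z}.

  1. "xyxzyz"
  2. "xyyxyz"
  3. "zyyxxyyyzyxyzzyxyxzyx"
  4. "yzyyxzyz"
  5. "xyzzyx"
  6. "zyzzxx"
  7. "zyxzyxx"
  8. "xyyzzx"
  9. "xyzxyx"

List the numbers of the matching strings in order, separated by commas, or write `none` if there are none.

1 → match
2 → match
3 → no match
4 → no match
5 → match
6 → no match
7 → no match
8 → no match
9 → match

1, 2, 5, 9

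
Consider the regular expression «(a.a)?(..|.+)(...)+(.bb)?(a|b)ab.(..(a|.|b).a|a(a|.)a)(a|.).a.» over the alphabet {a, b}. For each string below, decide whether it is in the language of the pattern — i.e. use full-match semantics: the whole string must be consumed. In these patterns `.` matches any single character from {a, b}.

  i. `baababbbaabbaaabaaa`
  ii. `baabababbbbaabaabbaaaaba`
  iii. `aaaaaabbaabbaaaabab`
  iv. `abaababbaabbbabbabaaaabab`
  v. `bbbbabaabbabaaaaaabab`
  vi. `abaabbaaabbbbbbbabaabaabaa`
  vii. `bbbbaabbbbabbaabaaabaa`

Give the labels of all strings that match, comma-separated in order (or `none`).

i → match
ii → no match
iii → match
iv → match
v → no match
vi → match
vii → match

i, iii, iv, vi, vii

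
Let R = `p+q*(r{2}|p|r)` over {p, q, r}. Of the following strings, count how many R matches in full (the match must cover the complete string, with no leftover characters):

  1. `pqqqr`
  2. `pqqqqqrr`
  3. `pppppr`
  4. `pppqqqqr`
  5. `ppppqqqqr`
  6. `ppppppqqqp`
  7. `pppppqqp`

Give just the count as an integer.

1 → match
2 → match
3 → match
4 → match
5 → match
6 → match
7 → match
Total matched: 7

7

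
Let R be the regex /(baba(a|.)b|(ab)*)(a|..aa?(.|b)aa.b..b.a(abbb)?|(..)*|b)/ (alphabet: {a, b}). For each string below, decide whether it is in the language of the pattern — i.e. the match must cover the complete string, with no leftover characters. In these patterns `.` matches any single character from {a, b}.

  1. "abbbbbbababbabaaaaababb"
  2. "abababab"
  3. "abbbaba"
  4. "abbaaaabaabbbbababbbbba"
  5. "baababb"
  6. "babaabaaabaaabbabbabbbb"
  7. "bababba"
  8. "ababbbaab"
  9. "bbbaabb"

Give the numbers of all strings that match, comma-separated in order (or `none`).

2, 7

1 → no match
2 → match
3 → no match
4 → no match
5 → no match
6 → no match
7 → match
8 → no match
9 → no match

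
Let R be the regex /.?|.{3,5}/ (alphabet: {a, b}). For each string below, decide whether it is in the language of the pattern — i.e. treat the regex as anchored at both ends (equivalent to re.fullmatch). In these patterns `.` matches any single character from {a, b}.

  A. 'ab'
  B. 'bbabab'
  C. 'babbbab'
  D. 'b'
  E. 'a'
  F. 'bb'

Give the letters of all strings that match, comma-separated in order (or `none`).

D, E

A → no match
B → no match
C → no match
D → match
E → match
F → no match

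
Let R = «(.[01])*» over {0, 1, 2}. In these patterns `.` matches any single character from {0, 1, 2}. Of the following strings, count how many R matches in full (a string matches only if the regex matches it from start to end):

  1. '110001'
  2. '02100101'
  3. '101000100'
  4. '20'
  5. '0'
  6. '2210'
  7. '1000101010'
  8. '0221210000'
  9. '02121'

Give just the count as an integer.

3

1 → match
2 → no match
3 → no match
4 → match
5 → no match
6 → no match
7 → match
8 → no match
9 → no match
Total matched: 3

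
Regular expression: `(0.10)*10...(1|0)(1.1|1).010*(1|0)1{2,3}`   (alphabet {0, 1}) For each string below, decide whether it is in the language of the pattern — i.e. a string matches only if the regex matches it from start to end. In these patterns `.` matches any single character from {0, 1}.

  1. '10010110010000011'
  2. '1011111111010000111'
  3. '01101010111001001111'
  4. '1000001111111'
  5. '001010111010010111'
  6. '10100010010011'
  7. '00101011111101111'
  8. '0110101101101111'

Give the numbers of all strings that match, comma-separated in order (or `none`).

1, 2, 3, 5, 6, 7

1 → match
2 → match
3 → match
4 → no match
5 → match
6 → match
7 → match
8 → no match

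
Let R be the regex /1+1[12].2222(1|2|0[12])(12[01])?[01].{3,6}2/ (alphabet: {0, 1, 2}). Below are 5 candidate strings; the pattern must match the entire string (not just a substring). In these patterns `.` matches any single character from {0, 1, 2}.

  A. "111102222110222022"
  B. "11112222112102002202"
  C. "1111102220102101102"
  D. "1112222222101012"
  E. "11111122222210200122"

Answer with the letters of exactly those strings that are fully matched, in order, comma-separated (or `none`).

A, B, D, E

A → match
B → match
C → no match
D → match
E → match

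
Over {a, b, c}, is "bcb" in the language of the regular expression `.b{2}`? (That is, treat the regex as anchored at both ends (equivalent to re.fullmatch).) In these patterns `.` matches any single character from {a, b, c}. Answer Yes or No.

No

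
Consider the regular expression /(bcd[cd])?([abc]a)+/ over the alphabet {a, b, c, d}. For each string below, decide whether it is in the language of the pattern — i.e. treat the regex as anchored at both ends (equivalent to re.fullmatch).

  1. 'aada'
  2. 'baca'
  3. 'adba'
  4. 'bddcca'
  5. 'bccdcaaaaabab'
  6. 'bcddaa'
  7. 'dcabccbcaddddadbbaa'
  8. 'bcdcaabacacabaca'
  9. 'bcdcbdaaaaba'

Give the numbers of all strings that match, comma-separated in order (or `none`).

2, 6, 8

1 → no match
2 → match
3 → no match
4 → no match
5 → no match — must end with 'a'
6 → match
7 → no match
8 → match
9 → no match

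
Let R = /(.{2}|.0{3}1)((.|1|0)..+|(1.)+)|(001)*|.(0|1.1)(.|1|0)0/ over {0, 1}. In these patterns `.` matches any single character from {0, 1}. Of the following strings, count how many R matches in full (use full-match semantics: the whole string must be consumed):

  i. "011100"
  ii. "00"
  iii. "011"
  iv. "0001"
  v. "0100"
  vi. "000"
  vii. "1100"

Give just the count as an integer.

i → match
ii → no match
iii → no match
iv → no match
v → no match
vi → no match
vii → no match
Total matched: 1

1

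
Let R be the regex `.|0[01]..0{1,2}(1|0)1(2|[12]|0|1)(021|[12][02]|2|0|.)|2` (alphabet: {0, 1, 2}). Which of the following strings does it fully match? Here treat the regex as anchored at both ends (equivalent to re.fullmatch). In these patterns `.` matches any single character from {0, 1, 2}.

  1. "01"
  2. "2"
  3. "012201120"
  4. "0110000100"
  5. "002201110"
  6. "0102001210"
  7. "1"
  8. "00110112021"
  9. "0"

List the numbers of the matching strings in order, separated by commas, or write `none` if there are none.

2, 3, 4, 5, 6, 7, 8, 9

1 → no match
2 → match
3 → match
4 → match
5 → match
6 → match
7 → match
8 → match
9 → match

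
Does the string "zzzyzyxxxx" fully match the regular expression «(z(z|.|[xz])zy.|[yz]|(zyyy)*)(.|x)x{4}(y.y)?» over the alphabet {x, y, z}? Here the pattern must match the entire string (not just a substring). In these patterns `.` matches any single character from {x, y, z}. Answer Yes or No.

Yes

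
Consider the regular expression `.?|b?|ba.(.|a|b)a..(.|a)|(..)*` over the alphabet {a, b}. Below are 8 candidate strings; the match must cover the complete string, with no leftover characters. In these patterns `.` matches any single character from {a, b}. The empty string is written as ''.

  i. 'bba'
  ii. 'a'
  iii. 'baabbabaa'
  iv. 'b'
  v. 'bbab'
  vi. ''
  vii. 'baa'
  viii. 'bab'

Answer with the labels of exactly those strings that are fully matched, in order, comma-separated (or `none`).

i → no match
ii → match
iii → no match
iv → match
v → match
vi → match
vii → no match
viii → no match

ii, iv, v, vi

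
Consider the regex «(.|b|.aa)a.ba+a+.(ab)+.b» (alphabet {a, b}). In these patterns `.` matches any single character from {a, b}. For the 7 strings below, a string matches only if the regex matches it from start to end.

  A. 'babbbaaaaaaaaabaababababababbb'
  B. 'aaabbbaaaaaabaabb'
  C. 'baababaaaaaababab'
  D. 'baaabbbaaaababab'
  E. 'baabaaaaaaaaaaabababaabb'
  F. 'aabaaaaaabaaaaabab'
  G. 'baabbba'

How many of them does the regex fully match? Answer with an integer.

0

A → no match
B → no match
C → no match
D → no match
E → no match
F → no match
G → no match — must end with 'b'
Total matched: 0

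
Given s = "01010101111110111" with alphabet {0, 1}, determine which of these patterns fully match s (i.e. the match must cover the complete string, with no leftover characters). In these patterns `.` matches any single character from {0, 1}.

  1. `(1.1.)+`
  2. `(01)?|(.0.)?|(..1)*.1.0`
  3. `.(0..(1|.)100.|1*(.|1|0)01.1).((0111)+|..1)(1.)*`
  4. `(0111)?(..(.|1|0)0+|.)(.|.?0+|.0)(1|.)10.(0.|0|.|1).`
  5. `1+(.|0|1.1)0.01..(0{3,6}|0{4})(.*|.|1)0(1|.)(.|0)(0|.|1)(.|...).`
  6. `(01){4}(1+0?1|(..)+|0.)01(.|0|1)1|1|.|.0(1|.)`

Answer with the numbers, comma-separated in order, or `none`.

1 → no match — must start with "1"
2 → no match
3 → no match
4 → no match
5 → no match — must start with "1"
6 → match

6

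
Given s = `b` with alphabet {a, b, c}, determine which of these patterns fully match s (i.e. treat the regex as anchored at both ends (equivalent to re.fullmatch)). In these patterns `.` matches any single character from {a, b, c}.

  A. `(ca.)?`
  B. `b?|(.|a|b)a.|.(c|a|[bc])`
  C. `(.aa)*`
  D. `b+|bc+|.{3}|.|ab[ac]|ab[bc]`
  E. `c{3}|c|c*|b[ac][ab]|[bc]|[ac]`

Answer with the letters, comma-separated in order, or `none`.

A → no match
B → match
C → no match
D → match
E → match

B, D, E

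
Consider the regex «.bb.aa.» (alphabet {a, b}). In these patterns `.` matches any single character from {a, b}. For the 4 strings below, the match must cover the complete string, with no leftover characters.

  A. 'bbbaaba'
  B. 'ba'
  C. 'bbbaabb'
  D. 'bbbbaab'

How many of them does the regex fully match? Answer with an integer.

1

A. 'bbbaaba' → no match
B. 'ba' → no match
C. 'bbbaabb' → no match
D. 'bbbbaab' → match
Total matched: 1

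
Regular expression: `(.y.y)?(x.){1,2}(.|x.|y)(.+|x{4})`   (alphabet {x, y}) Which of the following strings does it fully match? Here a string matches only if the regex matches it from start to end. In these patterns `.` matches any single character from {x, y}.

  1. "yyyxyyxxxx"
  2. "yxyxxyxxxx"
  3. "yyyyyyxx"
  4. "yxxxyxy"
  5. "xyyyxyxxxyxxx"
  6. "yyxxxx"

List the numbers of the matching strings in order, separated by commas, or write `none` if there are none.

1 → no match
2 → no match
3 → no match
4 → no match
5 → match
6 → no match

5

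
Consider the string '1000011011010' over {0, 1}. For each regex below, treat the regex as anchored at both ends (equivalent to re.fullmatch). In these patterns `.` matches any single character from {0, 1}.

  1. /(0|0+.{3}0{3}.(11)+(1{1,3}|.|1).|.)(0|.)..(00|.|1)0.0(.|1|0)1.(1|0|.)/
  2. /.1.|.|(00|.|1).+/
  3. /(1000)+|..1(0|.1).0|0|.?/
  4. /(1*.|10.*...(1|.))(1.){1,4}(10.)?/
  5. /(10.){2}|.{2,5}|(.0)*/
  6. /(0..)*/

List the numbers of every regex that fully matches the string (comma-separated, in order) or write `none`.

1 → no match
2 → match
3 → no match
4 → match
5 → no match
6 → no match

2, 4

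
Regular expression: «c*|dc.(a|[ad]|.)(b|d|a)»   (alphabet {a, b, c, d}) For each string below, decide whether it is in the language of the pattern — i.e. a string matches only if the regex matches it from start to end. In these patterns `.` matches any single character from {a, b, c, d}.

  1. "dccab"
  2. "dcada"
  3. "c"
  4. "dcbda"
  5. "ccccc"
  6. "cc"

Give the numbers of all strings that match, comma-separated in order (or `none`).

1 → match
2 → match
3 → match
4 → match
5 → match
6 → match

1, 2, 3, 4, 5, 6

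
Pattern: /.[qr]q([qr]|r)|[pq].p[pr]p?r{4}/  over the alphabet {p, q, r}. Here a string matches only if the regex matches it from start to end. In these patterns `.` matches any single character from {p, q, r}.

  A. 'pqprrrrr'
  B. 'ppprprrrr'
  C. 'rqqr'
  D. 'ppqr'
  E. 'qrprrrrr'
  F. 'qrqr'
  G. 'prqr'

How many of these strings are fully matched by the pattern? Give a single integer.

6

A → match
B → match
C → match
D → no match
E → match
F → match
G → match
Total matched: 6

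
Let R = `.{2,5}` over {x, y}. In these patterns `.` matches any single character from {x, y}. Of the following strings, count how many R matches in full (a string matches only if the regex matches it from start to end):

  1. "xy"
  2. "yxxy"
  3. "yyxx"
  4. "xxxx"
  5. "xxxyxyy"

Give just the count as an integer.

4

1. "xy" → match
2. "yxxy" → match
3. "yyxx" → match
4. "xxxx" → match
5. "xxxyxyy" → no match
Total matched: 4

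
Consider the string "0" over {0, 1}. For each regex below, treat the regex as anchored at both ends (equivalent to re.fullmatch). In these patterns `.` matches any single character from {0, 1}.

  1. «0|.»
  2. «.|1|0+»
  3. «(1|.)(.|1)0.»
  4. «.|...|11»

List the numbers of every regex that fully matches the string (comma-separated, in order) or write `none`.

1, 2, 4

1 → match
2 → match
3 → no match
4 → match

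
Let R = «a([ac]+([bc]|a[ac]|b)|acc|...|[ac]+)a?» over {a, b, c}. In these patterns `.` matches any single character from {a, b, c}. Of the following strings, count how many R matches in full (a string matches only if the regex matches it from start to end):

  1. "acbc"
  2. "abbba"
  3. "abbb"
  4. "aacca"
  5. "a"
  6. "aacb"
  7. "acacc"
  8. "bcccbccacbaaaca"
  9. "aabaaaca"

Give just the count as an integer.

1. "acbc" → match
2. "abbba" → match
3. "abbb" → match
4. "aacca" → match
5. "a" → no match
6. "aacb" → match
7. "acacc" → match
8 → no match — must start with "a"
9. "aabaaaca" → no match
Total matched: 6

6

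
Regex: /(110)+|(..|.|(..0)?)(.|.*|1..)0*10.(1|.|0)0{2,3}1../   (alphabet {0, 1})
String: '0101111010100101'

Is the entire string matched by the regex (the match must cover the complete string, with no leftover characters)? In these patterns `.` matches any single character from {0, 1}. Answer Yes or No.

No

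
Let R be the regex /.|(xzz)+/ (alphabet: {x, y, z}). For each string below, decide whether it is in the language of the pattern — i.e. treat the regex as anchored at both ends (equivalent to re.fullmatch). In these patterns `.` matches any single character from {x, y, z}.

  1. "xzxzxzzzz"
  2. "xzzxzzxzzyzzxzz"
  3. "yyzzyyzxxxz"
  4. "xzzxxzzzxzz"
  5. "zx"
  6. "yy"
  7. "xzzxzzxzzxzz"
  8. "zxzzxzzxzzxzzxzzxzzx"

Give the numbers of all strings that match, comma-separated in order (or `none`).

1 → no match
2 → no match
3 → no match
4 → no match
5 → no match
6 → no match
7 → match
8 → no match

7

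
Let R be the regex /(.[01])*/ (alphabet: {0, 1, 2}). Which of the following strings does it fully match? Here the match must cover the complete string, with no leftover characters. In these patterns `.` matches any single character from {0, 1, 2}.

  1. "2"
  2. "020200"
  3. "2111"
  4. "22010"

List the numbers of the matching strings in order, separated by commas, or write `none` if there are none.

3

1. "2" → no match
2. "020200" → no match
3. "2111" → match
4. "22010" → no match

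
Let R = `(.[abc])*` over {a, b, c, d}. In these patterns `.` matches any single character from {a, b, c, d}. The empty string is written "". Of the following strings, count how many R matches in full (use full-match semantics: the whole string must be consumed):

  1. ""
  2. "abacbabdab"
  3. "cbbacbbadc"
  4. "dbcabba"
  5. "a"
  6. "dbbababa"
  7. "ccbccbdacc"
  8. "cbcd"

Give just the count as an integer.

1 → match
2 → no match
3 → match
4 → no match
5 → no match
6 → match
7 → match
8 → no match
Total matched: 4

4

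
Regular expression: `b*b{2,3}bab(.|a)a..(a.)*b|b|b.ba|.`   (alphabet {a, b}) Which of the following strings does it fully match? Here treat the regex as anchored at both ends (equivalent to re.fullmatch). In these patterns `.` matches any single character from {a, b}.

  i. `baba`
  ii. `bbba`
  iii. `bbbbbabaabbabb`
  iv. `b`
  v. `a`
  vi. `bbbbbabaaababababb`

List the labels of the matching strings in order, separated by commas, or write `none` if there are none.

i, ii, iii, iv, v, vi

i. `baba` → match
ii. `bbba` → match
iii → match
iv. `b` → match
v. `a` → match
vi → match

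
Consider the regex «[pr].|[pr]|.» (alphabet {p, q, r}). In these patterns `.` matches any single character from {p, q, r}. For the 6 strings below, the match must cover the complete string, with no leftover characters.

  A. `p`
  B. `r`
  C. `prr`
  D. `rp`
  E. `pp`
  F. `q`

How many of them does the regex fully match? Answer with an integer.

A → match
B → match
C → no match
D → match
E → match
F → match
Total matched: 5

5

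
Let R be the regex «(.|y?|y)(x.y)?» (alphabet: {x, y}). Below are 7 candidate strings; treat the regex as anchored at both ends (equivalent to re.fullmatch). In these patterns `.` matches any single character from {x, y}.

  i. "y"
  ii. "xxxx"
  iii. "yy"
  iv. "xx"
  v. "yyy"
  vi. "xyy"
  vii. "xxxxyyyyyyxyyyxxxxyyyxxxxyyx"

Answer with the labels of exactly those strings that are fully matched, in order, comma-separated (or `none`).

i → match
ii → no match
iii → no match
iv → no match
v → no match
vi → match
vii → no match

i, vi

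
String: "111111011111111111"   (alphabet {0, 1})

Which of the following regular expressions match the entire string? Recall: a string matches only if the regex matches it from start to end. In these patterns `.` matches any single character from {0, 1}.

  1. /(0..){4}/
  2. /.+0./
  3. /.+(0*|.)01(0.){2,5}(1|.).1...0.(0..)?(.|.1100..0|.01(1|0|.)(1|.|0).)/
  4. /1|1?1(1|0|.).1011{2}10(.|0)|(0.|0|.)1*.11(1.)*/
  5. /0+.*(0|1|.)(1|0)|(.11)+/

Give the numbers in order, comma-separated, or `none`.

5

1 → no match — must start with "0"
2 → no match
3 → no match
4 → no match
5 → match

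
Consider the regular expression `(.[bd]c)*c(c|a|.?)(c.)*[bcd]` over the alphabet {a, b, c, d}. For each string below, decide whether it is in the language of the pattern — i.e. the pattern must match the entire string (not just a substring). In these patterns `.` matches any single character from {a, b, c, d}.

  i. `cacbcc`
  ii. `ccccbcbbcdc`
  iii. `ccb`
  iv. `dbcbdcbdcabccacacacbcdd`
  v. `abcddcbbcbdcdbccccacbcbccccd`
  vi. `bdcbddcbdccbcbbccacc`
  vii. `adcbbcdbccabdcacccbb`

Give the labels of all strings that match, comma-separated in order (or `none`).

iii, iv, v

i → no match
ii → no match
iii → match
iv → match
v → match
vi → no match
vii → no match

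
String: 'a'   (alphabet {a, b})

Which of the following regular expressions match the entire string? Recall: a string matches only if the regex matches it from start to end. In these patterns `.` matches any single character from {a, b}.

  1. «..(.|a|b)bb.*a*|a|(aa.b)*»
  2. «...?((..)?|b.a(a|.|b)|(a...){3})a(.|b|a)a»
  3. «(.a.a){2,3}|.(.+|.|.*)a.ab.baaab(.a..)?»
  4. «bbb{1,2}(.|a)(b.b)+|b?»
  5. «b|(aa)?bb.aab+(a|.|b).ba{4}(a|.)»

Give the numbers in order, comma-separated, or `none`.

1 → match
2 → no match
3 → no match
4 → no match
5 → no match

1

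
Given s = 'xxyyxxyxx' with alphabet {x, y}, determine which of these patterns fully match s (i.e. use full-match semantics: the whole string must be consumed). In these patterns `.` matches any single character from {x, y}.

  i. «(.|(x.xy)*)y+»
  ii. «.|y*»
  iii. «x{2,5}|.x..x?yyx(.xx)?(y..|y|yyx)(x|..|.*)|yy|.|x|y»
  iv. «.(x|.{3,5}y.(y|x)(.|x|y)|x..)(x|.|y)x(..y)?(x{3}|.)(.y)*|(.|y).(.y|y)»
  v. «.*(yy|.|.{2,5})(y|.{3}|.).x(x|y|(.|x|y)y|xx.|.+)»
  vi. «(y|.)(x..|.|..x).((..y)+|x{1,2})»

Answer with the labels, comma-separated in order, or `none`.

i → no match — must end with 'y'
ii → no match
iii → no match
iv → no match
v → match
vi → no match

v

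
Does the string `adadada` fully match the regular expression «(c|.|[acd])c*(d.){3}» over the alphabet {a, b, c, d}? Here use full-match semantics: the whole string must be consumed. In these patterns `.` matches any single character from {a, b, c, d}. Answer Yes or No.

Yes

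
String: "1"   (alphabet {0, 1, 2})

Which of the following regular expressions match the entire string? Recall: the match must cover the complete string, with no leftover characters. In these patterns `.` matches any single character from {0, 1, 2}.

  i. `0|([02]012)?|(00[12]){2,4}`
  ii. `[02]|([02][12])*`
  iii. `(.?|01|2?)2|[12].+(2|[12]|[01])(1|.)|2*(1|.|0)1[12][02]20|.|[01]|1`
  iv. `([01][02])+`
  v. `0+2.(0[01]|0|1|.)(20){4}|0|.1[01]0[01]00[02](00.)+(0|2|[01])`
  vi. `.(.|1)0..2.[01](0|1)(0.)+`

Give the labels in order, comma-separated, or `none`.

iii

i → no match
ii → no match
iii → match
iv → no match
v → no match
vi → no match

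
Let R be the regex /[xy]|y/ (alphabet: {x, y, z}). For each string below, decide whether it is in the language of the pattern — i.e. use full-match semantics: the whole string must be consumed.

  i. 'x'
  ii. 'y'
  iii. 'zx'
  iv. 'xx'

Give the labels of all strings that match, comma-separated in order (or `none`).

i → match
ii → match
iii → no match
iv → no match

i, ii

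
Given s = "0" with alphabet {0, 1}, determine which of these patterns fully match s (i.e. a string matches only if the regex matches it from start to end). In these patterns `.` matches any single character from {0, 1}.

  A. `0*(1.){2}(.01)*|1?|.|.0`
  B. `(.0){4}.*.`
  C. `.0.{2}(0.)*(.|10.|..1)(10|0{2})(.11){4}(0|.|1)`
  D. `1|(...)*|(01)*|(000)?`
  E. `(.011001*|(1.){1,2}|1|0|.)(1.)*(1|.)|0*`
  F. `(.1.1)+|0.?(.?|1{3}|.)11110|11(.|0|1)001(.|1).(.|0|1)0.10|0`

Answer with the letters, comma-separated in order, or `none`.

A → match
B → no match
C → no match
D → no match
E → match
F → match

A, E, F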